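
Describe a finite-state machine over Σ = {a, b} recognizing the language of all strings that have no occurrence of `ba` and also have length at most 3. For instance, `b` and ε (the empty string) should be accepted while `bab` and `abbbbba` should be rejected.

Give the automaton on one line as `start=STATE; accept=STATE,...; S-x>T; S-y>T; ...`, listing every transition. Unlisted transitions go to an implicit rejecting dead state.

Run two small machines in parallel and take their product. One (3 states) tracks partial matches of the forbidden pattern `ba`; the other (5 states) tracks the input length, saturating at 4. Each combined state is a pair, one component from each; accept when both components accept. Minimizing collapses redundant product states.
        a   b  
>* s0   s1  s2 
 * s1   s3  s4 
 * s2   s5  s4 
 * s3   s6  s6 
 * s4   s5  s6 
   s5   s5  s5 
 * s6   s5  s5 
(> = start, * = accepting)

start=s0; accept=s0,s1,s2,s3,s4,s6; s0-a>s1; s0-b>s2; s1-a>s3; s1-b>s4; s2-a>s5; s2-b>s4; s3-a>s6; s3-b>s6; s4-a>s5; s4-b>s6; s5-a>s5; s5-b>s5; s6-a>s5; s6-b>s5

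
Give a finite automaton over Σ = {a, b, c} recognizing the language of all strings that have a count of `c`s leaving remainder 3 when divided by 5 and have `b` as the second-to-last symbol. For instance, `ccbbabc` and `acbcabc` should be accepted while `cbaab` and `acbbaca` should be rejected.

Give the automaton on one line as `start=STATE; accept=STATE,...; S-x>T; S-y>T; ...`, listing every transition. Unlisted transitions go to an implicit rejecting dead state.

Run two small machines in parallel and take their product. One (5 states) tracks the count of `c`s modulo 5; the other (13 states) tracks the last 2 symbols read. Each combined state is a pair, one component from each; accept when both components accept. After merging equivalent states the machine shrinks.
9 states suffice.
        a   b   c  
>  q0   q0  q0  q1 
   q1   q1  q1  q2 
   q2   q2  q3  q4 
   q3   q2  q3  q5 
   q4   q4  q6  q7 
 * q5   q4  q6  q7 
   q6   q5  q8  q7 
   q7   q7  q7  q0 
 * q8   q5  q8  q7 
(> = start, * = accepting)

start=q0; accept=q5,q8; q0-a>q0; q0-b>q0; q0-c>q1; q1-a>q1; q1-b>q1; q1-c>q2; q2-a>q2; q2-b>q3; q2-c>q4; q3-a>q2; q3-b>q3; q3-c>q5; q4-a>q4; q4-b>q6; q4-c>q7; q5-a>q4; q5-b>q6; q5-c>q7; q6-a>q5; q6-b>q8; q6-c>q7; q7-a>q7; q7-b>q7; q7-c>q0; q8-a>q5; q8-b>q8; q8-c>q7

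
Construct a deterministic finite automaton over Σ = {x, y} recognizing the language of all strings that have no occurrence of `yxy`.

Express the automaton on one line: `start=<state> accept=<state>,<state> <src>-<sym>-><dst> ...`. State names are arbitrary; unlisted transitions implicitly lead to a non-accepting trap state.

start=A accept=A,B,C A-x->A A-y->B B-x->C B-y->B C-x->A C-y->D D-x->D D-y->D

This is the complement of 'contains `yxy`'. Use the same substring-matching states — A through D holding how much of `yxy` has just been matched — but flip the accepting set: everything except the trap D accepts.
A 4-state machine:
       x  y 
>* A   A  B 
 * B   C  B 
 * C   A  D 
   D   D  D 
(> = start, * = accepting)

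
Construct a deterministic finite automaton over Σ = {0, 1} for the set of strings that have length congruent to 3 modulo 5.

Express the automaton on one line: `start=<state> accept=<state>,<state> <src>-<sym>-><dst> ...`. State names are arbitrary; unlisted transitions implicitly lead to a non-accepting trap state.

Only the length mod 5 matters, so use a 5-cycle: from any state, every input symbol moves to the next state, wrapping q4 back to q0. Mark q3 accepting.
A 5-state machine:
        0   1  
>  q0   q1  q1 
   q1   q2  q2 
   q2   q3  q3 
 * q3   q4  q4 
   q4   q0  q0 
(> = start, * = accepting)

start=q0 accept=q3 q0-0->q1 q0-1->q1 q1-0->q2 q1-1->q2 q2-0->q3 q2-1->q3 q3-0->q4 q3-1->q4 q4-0->q0 q4-1->q0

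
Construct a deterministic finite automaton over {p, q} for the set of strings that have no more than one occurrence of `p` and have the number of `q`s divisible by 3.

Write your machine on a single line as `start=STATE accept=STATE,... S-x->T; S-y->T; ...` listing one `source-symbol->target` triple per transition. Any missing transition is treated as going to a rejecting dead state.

Handle the two conditions separately and then intersect. The first has 3 states tracking the count of `p`s, saturating at 2; the second has 3 states tracking the count of `q`s modulo 3. A product state is a pair (one from each), accepting exactly when both do. After merging equivalent states the machine shrinks.
With 7 states:
       p  q 
>* A   B  C 
 * B   D  E 
   C   E  F 
   D   D  D 
   E   D  G 
   F   G  A 
   G   D  B 
(> = start, * = accepting)

start=A; accept=A,B; A-p->B; A-q->C; B-p->D; B-q->E; C-p->E; C-q->F; D-p->D; D-q->D; E-p->D; E-q->G; F-p->G; F-q->A; G-p->D; G-q->B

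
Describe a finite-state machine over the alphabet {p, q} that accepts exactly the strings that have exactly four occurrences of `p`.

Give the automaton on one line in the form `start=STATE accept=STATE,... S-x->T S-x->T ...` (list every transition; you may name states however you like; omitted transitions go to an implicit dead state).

Only the number of `p`s matters, and only up to 5. Make a chain A → B → C → D → E → F advanced by each `p` (with F absorbing); every other symbol self-loops. The accepting set is {E}.
With 6 states:
       p  q 
>  A   B  A 
   B   C  B 
   C   D  C 
   D   E  D 
 * E   F  E 
   F   F  F 
(> = start, * = accepting)

start=A accept=E A-p->B A-q->A B-p->C B-q->B C-p->D C-q->C D-p->E D-q->D E-p->F E-q->E F-p->F F-q->F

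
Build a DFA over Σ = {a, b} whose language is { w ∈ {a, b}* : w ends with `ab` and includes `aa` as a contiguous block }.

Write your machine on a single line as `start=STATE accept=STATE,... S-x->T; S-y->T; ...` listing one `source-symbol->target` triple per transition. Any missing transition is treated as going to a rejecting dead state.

start=s0; accept=s3; s0-a->s1; s0-b->s0; s1-a->s2; s1-b->s0; s2-a->s2; s2-b->s3; s3-a->s2; s3-b->s4; s4-a->s2; s4-b->s4

Build one automaton per condition and run them in lockstep. One (3 states) tracks how much of the suffix `ab` has currently been matched; the other (3 states) tracks whether and how much of `aa` has been seen. Each combined state is a pair, one component from each; accept when both components accept. Minimizing collapses redundant product states.
5 states suffice.
        a   b  
>  s0   s1  s0 
   s1   s2  s0 
   s2   s2  s3 
 * s3   s2  s4 
   s4   s2  s4 
(> = start, * = accepting)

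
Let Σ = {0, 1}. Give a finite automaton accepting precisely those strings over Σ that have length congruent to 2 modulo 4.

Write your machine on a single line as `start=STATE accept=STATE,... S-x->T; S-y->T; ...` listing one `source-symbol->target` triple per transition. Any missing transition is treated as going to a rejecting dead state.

start=q0; accept=q2; q0-0->q1; q0-1->q1; q1-0->q2; q1-1->q2; q2-0->q3; q2-1->q3; q3-0->q0; q3-1->q0

Count input length modulo 4: every symbol advances one step around the cycle q0 → q1 → q2 → q3 → q0. Accept at q2.
A 4-state machine:
        0   1  
>  q0   q1  q1 
   q1   q2  q2 
 * q2   q3  q3 
   q3   q0  q0 
(> = start, * = accepting)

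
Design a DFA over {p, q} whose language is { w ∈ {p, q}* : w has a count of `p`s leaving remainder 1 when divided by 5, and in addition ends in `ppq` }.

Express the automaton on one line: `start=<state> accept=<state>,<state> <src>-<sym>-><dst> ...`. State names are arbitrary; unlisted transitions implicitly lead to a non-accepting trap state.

Build one automaton per condition and run them in lockstep. The first has 5 states tracking the count of `p`s modulo 5; the second has 4 states tracking how much of the suffix `ppq` has currently been matched. A product state is a pair (one from each), accepting exactly when both do. Equivalent product states are then merged.
With 8 states:
       p  q 
>  A   B  A 
   B   C  B 
   C   D  C 
   D   E  D 
   E   F  E 
   F   G  A 
   G   C  H 
 * H   C  B 
(> = start, * = accepting)

start=A accept=H A-p->B A-q->A B-p->C B-q->B C-p->D C-q->C D-p->E D-q->D E-p->F E-q->E F-p->G F-q->A G-p->C G-q->H H-p->C H-q->B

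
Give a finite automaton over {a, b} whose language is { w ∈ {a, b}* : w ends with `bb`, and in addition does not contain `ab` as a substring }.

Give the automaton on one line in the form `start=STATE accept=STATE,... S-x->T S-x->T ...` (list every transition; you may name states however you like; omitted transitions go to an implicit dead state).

start=q0 accept=q4 q0-a->q1 q0-b->q2 q1-a->q1 q1-b->q3 q2-a->q1 q2-b->q4 q3-a->q5 q3-b->q6 q4-a->q1 q4-b->q4 q5-a->q5 q5-b->q3 q6-a->q5 q6-b->q6

Handle the two conditions separately and then intersect. The first has 3 states tracking how much of the suffix `bb` has currently been matched; the second has 3 states tracking partial matches of the forbidden pattern `ab`. A product state is a pair (one from each), accepting exactly when both do.
        a   b  
>  q0   q1  q2 
   q1   q1  q3 
   q2   q1  q4 
   q3   q5  q6 
 * q4   q1  q4 
   q5   q5  q3 
   q6   q5  q6 
(> = start, * = accepting)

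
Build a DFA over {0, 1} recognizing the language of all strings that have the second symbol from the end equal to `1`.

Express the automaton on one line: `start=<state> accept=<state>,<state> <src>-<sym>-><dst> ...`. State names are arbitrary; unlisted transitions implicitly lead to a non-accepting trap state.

start=q0 accept=q5,q6 q0-0->q1 q0-1->q2 q1-0->q3 q1-1->q4 q2-0->q5 q2-1->q6 q3-0->q3 q3-1->q4 q4-0->q5 q4-1->q6 q5-0->q3 q5-1->q4 q6-0->q5 q6-1->q6

Because acceptance depends on a position counted from the end, the machine has to buffer the most recent 2 symbols. Make each state the string of the last up-to-2 symbols read; on input `x` shift the window left and append `x`. Accept when the buffered window has length 2 and begins with `1`.
A 7-state machine:
        0   1  
>  q0   q1  q2 
   q1   q3  q4 
   q2   q5  q6 
   q3   q3  q4 
   q4   q5  q6 
 * q5   q3  q4 
 * q6   q5  q6 
(> = start, * = accepting)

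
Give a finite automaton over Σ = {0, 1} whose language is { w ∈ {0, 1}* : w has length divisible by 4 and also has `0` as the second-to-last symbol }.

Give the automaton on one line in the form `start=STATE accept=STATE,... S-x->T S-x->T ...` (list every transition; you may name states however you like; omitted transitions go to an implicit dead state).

start=A accept=L,M A-0->B A-1->C B-0->D B-1->E C-0->F C-1->G D-0->H D-1->I E-0->J E-1->K F-0->H F-1->I G-0->J G-1->K H-0->L H-1->M I-0->N I-1->O J-0->L J-1->M K-0->N K-1->O L-0->P L-1->Q M-0->R M-1->S N-0->P N-1->Q O-0->R O-1->S P-0->D P-1->E Q-0->F Q-1->G R-0->D R-1->E S-0->F S-1->G

Build one automaton per condition and run them in lockstep. The first has 4 states tracking the input length modulo 4; the second has 7 states tracking the last 2 symbols read. A product state is a pair (one from each), accepting exactly when both do.
A 19-state machine:
       0  1 
>  A   B  C 
   B   D  E 
   C   F  G 
   D   H  I 
   E   J  K 
   F   H  I 
   G   J  K 
   H   L  M 
   I   N  O 
   J   L  M 
   K   N  O 
 * L   P  Q 
 * M   R  S 
   N   P  Q 
   O   R  S 
   P   D  E 
   Q   F  G 
   R   D  E 
   S   F  G 
(> = start, * = accepting)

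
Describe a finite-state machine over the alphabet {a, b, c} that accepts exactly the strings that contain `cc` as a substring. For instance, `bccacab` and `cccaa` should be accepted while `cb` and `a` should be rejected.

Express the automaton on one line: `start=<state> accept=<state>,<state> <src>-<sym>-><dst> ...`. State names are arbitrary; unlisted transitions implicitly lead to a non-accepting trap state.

start=q0 accept=q2 q0-a->q0 q0-b->q0 q0-c->q1 q1-a->q0 q1-b->q0 q1-c->q2 q2-a->q2 q2-b->q2 q2-c->q2

States q0..q1 record the length of the longest prefix of `cc` that matches the current input suffix. Reaching q2 means `cc` has been seen, and we stay there forever. Accept from q2.
3 states suffice.
        a   b   c  
>  q0   q0  q0  q1 
   q1   q0  q0  q2 
 * q2   q2  q2  q2 
(> = start, * = accepting)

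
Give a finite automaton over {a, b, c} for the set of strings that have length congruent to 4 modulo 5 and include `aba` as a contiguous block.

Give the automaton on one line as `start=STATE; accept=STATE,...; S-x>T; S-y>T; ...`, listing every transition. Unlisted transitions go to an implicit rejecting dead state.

Build one automaton per condition and run them in lockstep. One (5 states) tracks the input length modulo 5; the other (4 states) tracks whether and how much of `aba` has been seen. Each combined state is a pair, one component from each; accept when both components accept.
A 20-state machine:
          a    b    c  
>  S0     S1   S2   S2 
   S1     S3   S4   S5 
   S2     S3   S5   S5 
   S3     S6   S7   S8 
   S4     S9   S8   S8 
   S5     S6   S8   S8 
   S6    S10  S11  S12 
   S7    S13  S12  S12 
   S8    S10  S12  S12 
   S9    S13  S13  S13 
   S10   S14  S15   S0 
   S11   S16   S0   S0 
   S12   S14   S0   S0 
 * S13   S16  S16  S16 
   S14    S1  S17   S2 
   S15   S18   S2   S2 
   S16   S18  S18  S18 
   S17   S19   S5   S5 
   S18   S19  S19  S19 
   S19    S9   S9   S9 
(> = start, * = accepting)

start=S0; accept=S13; S0-a>S1; S0-b>S2; S0-c>S2; S1-a>S3; S1-b>S4; S1-c>S5; S2-a>S3; S2-b>S5; S2-c>S5; S3-a>S6; S3-b>S7; S3-c>S8; S4-a>S9; S4-b>S8; S4-c>S8; S5-a>S6; S5-b>S8; S5-c>S8; S6-a>S10; S6-b>S11; S6-c>S12; S7-a>S13; S7-b>S12; S7-c>S12; S8-a>S10; S8-b>S12; S8-c>S12; S9-a>S13; S9-b>S13; S9-c>S13; S10-a>S14; S10-b>S15; S10-c>S0; S11-a>S16; S11-b>S0; S11-c>S0; S12-a>S14; S12-b>S0; S12-c>S0; S13-a>S16; S13-b>S16; S13-c>S16; S14-a>S1; S14-b>S17; S14-c>S2; S15-a>S18; S15-b>S2; S15-c>S2; S16-a>S18; S16-b>S18; S16-c>S18; S17-a>S19; S17-b>S5; S17-c>S5; S18-a>S19; S18-b>S19; S18-c>S19; S19-a>S9; S19-b>S9; S19-c>S9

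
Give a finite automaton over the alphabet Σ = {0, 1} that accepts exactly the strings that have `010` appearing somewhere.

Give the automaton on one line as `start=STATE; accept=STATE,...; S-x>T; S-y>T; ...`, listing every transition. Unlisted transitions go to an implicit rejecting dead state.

States s0..s2 record the length of the longest prefix of `010` that matches the current input suffix. Reaching s3 means `010` has been seen, and we stay there forever. Accept from s3.
With 4 states:
        0   1  
>  s0   s1  s0 
   s1   s1  s2 
   s2   s3  s0 
 * s3   s3  s3 
(> = start, * = accepting)

start=s0; accept=s3; s0-0>s1; s0-1>s0; s1-0>s1; s1-1>s2; s2-0>s3; s2-1>s0; s3-0>s3; s3-1>s3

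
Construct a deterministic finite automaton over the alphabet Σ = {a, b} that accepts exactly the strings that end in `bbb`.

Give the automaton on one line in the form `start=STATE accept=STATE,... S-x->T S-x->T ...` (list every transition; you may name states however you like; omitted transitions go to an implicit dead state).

start=q0 accept=q3 q0-a->q0 q0-b->q1 q1-a->q0 q1-b->q2 q2-a->q0 q2-b->q3 q3-a->q0 q3-b->q3

Let each state record the length of the longest suffix of the input read so far that is also a prefix of `bbb`. q1 means the last symbol is `b`; q2 means the last 2 symbols are `bb`; q3 means the last 3 symbols are `bbb`. Accept only at q3, where the string currently ends in `bbb`.
        a   b  
>  q0   q0  q1 
   q1   q0  q2 
   q2   q0  q3 
 * q3   q0  q3 
(> = start, * = accepting)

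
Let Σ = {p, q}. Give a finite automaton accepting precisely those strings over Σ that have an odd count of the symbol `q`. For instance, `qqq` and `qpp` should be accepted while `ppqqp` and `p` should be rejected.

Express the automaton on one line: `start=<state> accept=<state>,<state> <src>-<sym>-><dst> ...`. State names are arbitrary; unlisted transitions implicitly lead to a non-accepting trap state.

The only thing that matters is how many `q`s have appeared, reduced mod 2. Use one state per residue: S0 for 0, …, S1 for 1. Reading `q` moves to the next residue; anything else stays put. S1 is accepting.
        p   q  
>  S0   S0  S1 
 * S1   S1  S0 
(> = start, * = accepting)

start=S0 accept=S1 S0-p->S0 S0-q->S1 S1-p->S1 S1-q->S0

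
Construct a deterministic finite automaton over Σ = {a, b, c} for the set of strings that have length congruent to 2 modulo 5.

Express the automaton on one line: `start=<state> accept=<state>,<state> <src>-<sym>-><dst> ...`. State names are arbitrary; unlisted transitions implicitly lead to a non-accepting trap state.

Count input length modulo 5: every symbol advances one step around the cycle q0 → q1 → q2 → q3 → q4 → q0. Accept at q2.
A 5-state machine:
        a   b   c  
>  q0   q1  q1  q1 
   q1   q2  q2  q2 
 * q2   q3  q3  q3 
   q3   q4  q4  q4 
   q4   q0  q0  q0 
(> = start, * = accepting)

start=q0 accept=q2 q0-a->q1 q0-b->q1 q0-c->q1 q1-a->q2 q1-b->q2 q1-c->q2 q2-a->q3 q2-b->q3 q2-c->q3 q3-a->q4 q3-b->q4 q3-c->q4 q4-a->q0 q4-b->q0 q4-c->q0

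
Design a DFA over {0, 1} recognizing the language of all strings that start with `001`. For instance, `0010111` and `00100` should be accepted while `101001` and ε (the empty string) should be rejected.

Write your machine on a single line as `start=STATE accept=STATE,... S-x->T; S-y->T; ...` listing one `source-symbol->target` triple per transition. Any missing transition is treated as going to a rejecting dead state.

Walk along `001` while the input agrees: from S0 take `0` to S1, and so on. Any deviation drops to the rejecting sink S4. Once S3 is reached the prefix is confirmed and every continuation is accepted.
5 states suffice.
        0   1  
>  S0   S1  S4 
   S1   S2  S4 
   S2   S4  S3 
 * S3   S3  S3 
   S4   S4  S4 
(> = start, * = accepting)

start=S0; accept=S3; S0-0->S1; S0-1->S4; S1-0->S2; S1-1->S4; S2-0->S4; S2-1->S3; S3-0->S3; S3-1->S3; S4-0->S4; S4-1->S4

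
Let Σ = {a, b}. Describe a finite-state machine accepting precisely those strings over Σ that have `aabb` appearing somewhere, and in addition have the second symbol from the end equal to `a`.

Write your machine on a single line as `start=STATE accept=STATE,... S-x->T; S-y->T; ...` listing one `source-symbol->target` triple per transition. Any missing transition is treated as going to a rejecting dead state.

start=s0; accept=s6,s7; s0-a->s1; s0-b->s0; s1-a->s2; s1-b->s0; s2-a->s2; s2-b->s3; s3-a->s1; s3-b->s4; s4-a->s5; s4-b->s4; s5-a->s6; s5-b->s7; s6-a->s6; s6-b->s7; s7-a->s5; s7-b->s4

Build one automaton per condition and run them in lockstep. One (5 states) tracks whether and how much of `aabb` has been seen; the other (7 states) tracks the last 2 symbols read. Each combined state is a pair, one component from each; accept when both components accept. After merging equivalent states the machine shrinks.
8 states suffice.
        a   b  
>  s0   s1  s0 
   s1   s2  s0 
   s2   s2  s3 
   s3   s1  s4 
   s4   s5  s4 
   s5   s6  s7 
 * s6   s6  s7 
 * s7   s5  s4 
(> = start, * = accepting)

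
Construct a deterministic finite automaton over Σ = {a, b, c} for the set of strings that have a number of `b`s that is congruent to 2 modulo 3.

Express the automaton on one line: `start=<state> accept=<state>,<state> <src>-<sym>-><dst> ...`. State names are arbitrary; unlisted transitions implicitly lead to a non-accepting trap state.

start=q0 accept=q2 q0-a->q0 q0-b->q1 q0-c->q0 q1-a->q1 q1-b->q2 q1-c->q1 q2-a->q2 q2-b->q0 q2-c->q2

The only thing that matters is how many `b`s have appeared, reduced mod 3. Use one state per residue: q0 for 0, …, q2 for 2. Reading `b` moves to the next residue; anything else stays put. q2 is accepting.
        a   b   c  
>  q0   q0  q1  q0 
   q1   q1  q2  q1 
 * q2   q2  q0  q2 
(> = start, * = accepting)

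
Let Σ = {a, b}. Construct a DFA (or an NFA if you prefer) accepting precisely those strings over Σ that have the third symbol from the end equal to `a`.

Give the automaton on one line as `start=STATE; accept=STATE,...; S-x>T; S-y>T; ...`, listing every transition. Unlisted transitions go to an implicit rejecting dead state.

A DFA must remember the last 3 symbols (since which symbol is third-to-last isn't known until the input ends). Use one state per possible window of the last ≤3 symbols; accept from those whose window starts with `a`.
          a    b  
>  q0     q1   q2 
   q1     q3   q4 
   q2     q5   q6 
   q3     q7   q8 
   q4     q9  q10 
   q5    q11  q12 
   q6    q13  q14 
 * q7     q7   q8 
 * q8     q9  q10 
 * q9    q11  q12 
 * q10   q13  q14 
   q11    q7   q8 
   q12    q9  q10 
   q13   q11  q12 
   q14   q13  q14 
(> = start, * = accepting)

start=q0; accept=q7,q8,q9,q10; q0-a>q1; q0-b>q2; q1-a>q3; q1-b>q4; q2-a>q5; q2-b>q6; q3-a>q7; q3-b>q8; q4-a>q9; q4-b>q10; q5-a>q11; q5-b>q12; q6-a>q13; q6-b>q14; q7-a>q7; q7-b>q8; q8-a>q9; q8-b>q10; q9-a>q11; q9-b>q12; q10-a>q13; q10-b>q14; q11-a>q7; q11-b>q8; q12-a>q9; q12-b>q10; q13-a>q11; q13-b>q12; q14-a>q13; q14-b>q14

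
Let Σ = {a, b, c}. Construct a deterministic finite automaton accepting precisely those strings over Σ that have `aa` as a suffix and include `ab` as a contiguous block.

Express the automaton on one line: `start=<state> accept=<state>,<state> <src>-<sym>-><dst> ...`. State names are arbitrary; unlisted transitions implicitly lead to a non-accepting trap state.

start=S0 accept=S4 S0-a->S1 S0-b->S0 S0-c->S0 S1-a->S1 S1-b->S2 S1-c->S0 S2-a->S3 S2-b->S2 S2-c->S2 S3-a->S4 S3-b->S2 S3-c->S2 S4-a->S4 S4-b->S2 S4-c->S2

Handle the two conditions separately and then intersect. One (3 states) tracks how much of the suffix `aa` has currently been matched; the other (3 states) tracks whether and how much of `ab` has been seen. Each combined state is a pair, one component from each; accept when both components accept. After merging equivalent states the machine shrinks.
A 5-state machine:
        a   b   c  
>  S0   S1  S0  S0 
   S1   S1  S2  S0 
   S2   S3  S2  S2 
   S3   S4  S2  S2 
 * S4   S4  S2  S2 
(> = start, * = accepting)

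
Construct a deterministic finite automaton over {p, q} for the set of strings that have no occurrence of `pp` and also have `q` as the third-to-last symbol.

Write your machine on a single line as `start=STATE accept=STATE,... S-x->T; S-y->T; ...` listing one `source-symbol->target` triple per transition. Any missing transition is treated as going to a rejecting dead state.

Run two small machines in parallel and take their product. The first has 3 states tracking partial matches of the forbidden pattern `pp`; the second has 15 states tracking the last 3 symbols read. A product state is a pair (one from each), accepting exactly when both do.
          p    q  
>  S0     S1   S2 
   S1     S3   S4 
   S2     S5   S6 
   S3     S7   S8 
   S4     S9  S10 
   S5    S11  S12 
   S6    S13  S14 
   S7     S7   S8 
   S8    S15  S16 
   S9    S11  S12 
   S10   S13  S14 
   S11    S7   S8 
 * S12    S9  S10 
 * S13   S11  S12 
 * S14   S13  S14 
   S15   S11  S17 
   S16   S18  S19 
   S17   S15  S16 
   S18   S11  S17 
   S19   S18  S19 
(> = start, * = accepting)

start=S0; accept=S12,S13,S14; S0-p->S1; S0-q->S2; S1-p->S3; S1-q->S4; S2-p->S5; S2-q->S6; S3-p->S7; S3-q->S8; S4-p->S9; S4-q->S10; S5-p->S11; S5-q->S12; S6-p->S13; S6-q->S14; S7-p->S7; S7-q->S8; S8-p->S15; S8-q->S16; S9-p->S11; S9-q->S12; S10-p->S13; S10-q->S14; S11-p->S7; S11-q->S8; S12-p->S9; S12-q->S10; S13-p->S11; S13-q->S12; S14-p->S13; S14-q->S14; S15-p->S11; S15-q->S17; S16-p->S18; S16-q->S19; S17-p->S15; S17-q->S16; S18-p->S11; S18-q->S17; S19-p->S18; S19-q->S19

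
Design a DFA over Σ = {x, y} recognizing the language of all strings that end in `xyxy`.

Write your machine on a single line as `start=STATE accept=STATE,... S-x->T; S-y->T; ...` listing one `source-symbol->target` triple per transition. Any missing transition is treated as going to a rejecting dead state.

Let each state record the length of the longest suffix of the input read so far that is also a prefix of `xyxy`. B means the last symbol is `x`; C means the last 2 symbols are `xy`; D means the last 3 symbols are `xyx`; E means the last 4 symbols are `xyxy`. Accept only at E, where the string currently ends in `xyxy`.
With 5 states:
       x  y 
>  A   B  A 
   B   B  C 
   C   D  A 
   D   B  E 
 * E   D  A 
(> = start, * = accepting)

start=A; accept=E; A-x->B; A-y->A; B-x->B; B-y->C; C-x->D; C-y->A; D-x->B; D-y->E; E-x->D; E-y->A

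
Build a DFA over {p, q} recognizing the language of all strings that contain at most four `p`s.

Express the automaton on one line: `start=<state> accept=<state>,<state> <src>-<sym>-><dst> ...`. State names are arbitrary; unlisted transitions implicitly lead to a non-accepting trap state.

Only the number of `p`s matters, and only up to 5. Make a chain s0 → s1 → s2 → s3 → s4 → s5 advanced by each `p` (with s5 absorbing); every other symbol self-loops. The accepting set is {s0, s1, s2, s3, s4}.
6 states suffice.
        p   q  
>* s0   s1  s0 
 * s1   s2  s1 
 * s2   s3  s2 
 * s3   s4  s3 
 * s4   s5  s4 
   s5   s5  s5 
(> = start, * = accepting)

start=s0 accept=s0,s1,s2,s3,s4 s0-p->s1 s0-q->s0 s1-p->s2 s1-q->s1 s2-p->s3 s2-q->s2 s3-p->s4 s3-q->s3 s4-p->s5 s4-q->s4 s5-p->s5 s5-q->s5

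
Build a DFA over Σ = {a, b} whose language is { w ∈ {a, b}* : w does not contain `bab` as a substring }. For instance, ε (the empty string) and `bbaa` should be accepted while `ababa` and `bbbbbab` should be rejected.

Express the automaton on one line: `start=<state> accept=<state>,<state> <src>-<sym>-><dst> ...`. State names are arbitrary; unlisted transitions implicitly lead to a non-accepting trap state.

Track partial matches of the forbidden pattern `bab`. State s3 is a dead state reached once `bab` has occurred; every other state accepts. s0 means no part of `bab` is currently matched.
A 4-state machine:
        a   b  
>* s0   s0  s1 
 * s1   s2  s1 
 * s2   s0  s3 
   s3   s3  s3 
(> = start, * = accepting)

start=s0 accept=s0,s1,s2 s0-a->s0 s0-b->s1 s1-a->s2 s1-b->s1 s2-a->s0 s2-b->s3 s3-a->s3 s3-b->s3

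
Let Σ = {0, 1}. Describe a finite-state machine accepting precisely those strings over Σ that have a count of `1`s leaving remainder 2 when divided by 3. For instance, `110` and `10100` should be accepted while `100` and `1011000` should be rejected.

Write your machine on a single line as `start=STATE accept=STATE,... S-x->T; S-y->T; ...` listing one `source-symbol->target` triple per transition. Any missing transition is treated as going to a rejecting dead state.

start=q0; accept=q2; q0-0->q0; q0-1->q1; q1-0->q1; q1-1->q2; q2-0->q2; q2-1->q0

The only thing that matters is how many `1`s have appeared, reduced mod 3. Use one state per residue: q0 for 0, …, q2 for 2. Reading `1` moves to the next residue; anything else stays put. q2 is accepting.
With 3 states:
        0   1  
>  q0   q0  q1 
   q1   q1  q2 
 * q2   q2  q0 
(> = start, * = accepting)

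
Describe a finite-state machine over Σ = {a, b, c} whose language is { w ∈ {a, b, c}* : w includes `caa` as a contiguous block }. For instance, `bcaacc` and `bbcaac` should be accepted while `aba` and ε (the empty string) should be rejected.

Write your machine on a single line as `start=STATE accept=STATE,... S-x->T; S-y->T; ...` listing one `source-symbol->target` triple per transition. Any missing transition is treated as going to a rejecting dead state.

Track how much of `caa` has been matched so far: state q0 is no progress, q3 is the absorbing accept state reached once `caa` has occurred. Intermediate states record partial matches; on a mismatch, fall back to the longest reusable overlap.
A 4-state machine:
        a   b   c  
>  q0   q0  q0  q1 
   q1   q2  q0  q1 
   q2   q3  q0  q1 
 * q3   q3  q3  q3 
(> = start, * = accepting)

start=q0; accept=q3; q0-a->q0; q0-b->q0; q0-c->q1; q1-a->q2; q1-b->q0; q1-c->q1; q2-a->q3; q2-b->q0; q2-c->q1; q3-a->q3; q3-b->q3; q3-c->q3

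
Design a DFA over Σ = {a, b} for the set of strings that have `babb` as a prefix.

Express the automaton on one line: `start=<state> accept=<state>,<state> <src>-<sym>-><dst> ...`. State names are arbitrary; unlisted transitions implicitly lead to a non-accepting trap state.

Check the first 4 symbols one by one: S0 through S3 record how many have matched `babb` so far; any wrong symbol goes to the dead state S5. After all 4 match we enter the accepting sink S4.
With 6 states:
        a   b  
>  S0   S5  S1 
   S1   S2  S5 
   S2   S5  S3 
   S3   S5  S4 
 * S4   S4  S4 
   S5   S5  S5 
(> = start, * = accepting)

start=S0 accept=S4 S0-a->S5 S0-b->S1 S1-a->S2 S1-b->S5 S2-a->S5 S2-b->S3 S3-a->S5 S3-b->S4 S4-a->S4 S4-b->S4 S5-a->S5 S5-b->S5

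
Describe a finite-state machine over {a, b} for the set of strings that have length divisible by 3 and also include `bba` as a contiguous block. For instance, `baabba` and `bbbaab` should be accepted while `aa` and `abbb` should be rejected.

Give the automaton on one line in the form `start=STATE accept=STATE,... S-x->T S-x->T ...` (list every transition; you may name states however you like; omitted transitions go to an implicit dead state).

Handle the two conditions separately and then intersect. The first has 3 states tracking the input length modulo 3; the second has 4 states tracking whether and how much of `bba` has been seen. A product state is a pair (one from each), accepting exactly when both do.
12 states suffice.
          a    b  
>  S0     S1   S2 
   S1     S3   S4 
   S2     S3   S5 
   S3     S0   S6 
   S4     S0   S7 
   S5     S8   S7 
   S6     S1   S9 
   S7    S10   S9 
 * S8    S10  S10 
   S9    S11   S5 
   S10   S11  S11 
   S11    S8   S8 
(> = start, * = accepting)

start=S0 accept=S8 S0-a->S1 S0-b->S2 S1-a->S3 S1-b->S4 S2-a->S3 S2-b->S5 S3-a->S0 S3-b->S6 S4-a->S0 S4-b->S7 S5-a->S8 S5-b->S7 S6-a->S1 S6-b->S9 S7-a->S10 S7-b->S9 S8-a->S10 S8-b->S10 S9-a->S11 S9-b->S5 S10-a->S11 S10-b->S11 S11-a->S8 S11-b->S8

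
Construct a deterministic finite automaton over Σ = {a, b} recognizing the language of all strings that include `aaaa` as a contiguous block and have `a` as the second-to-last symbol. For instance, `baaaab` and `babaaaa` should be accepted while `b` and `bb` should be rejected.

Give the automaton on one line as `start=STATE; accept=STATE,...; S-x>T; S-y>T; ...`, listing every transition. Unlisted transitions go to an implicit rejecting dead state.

Run two small machines in parallel and take their product. One (5 states) tracks whether and how much of `aaaa` has been seen; the other (7 states) tracks the last 2 symbols read. Each combined state is a pair, one component from each; accept when both components accept. Minimizing collapses redundant product states.
An 8-state machine:
        a   b  
>  q0   q1  q0 
   q1   q2  q0 
   q2   q3  q0 
   q3   q4  q0 
 * q4   q4  q5 
 * q5   q6  q7 
   q6   q4  q5 
   q7   q6  q7 
(> = start, * = accepting)

start=q0; accept=q4,q5; q0-a>q1; q0-b>q0; q1-a>q2; q1-b>q0; q2-a>q3; q2-b>q0; q3-a>q4; q3-b>q0; q4-a>q4; q4-b>q5; q5-a>q6; q5-b>q7; q6-a>q4; q6-b>q5; q7-a>q6; q7-b>q7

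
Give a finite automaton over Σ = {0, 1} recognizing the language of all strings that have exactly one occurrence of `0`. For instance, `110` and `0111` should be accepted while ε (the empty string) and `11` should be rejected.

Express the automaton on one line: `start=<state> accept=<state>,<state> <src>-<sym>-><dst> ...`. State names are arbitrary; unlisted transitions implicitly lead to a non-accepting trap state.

start=s0 accept=s1 s0-0->s1 s0-1->s0 s1-0->s2 s1-1->s1 s2-0->s2 s2-1->s2

Count `0`s, saturating at 2: state s0 means no `0` yet, s1 means one `0` seen, s2 means more than one. Each `0` increments (capped at s2); other symbols loop. Accept from {s1}.
        0   1  
>  s0   s1  s0 
 * s1   s2  s1 
   s2   s2  s2 
(> = start, * = accepting)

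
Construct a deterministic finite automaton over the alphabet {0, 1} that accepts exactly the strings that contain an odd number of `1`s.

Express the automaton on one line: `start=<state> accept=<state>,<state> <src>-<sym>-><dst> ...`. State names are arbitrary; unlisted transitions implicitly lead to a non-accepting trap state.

start=A accept=B A-0->A A-1->B B-0->B B-1->A

The only thing that matters is how many `1`s have appeared, reduced mod 2. Use one state per residue: A for 0, …, B for 1. Reading `1` moves to the next residue; anything else stays put. B is accepting.
With 2 states:
       0  1 
>  A   A  B 
 * B   B  A 
(> = start, * = accepting)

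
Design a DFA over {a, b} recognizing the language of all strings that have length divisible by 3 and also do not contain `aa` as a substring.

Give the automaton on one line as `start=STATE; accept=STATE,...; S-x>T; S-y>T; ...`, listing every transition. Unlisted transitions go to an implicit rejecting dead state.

Handle the two conditions separately and then intersect. One (3 states) tracks the input length modulo 3; the other (3 states) tracks partial matches of the forbidden pattern `aa`. Each combined state is a pair, one component from each; accept when both components accept. After merging equivalent states the machine shrinks.
A 7-state machine:
        a   b  
>* q0   q1  q2 
   q1   q3  q4 
   q2   q5  q4 
   q3   q3  q3 
   q4   q6  q0 
   q5   q3  q0 
 * q6   q3  q2 
(> = start, * = accepting)

start=q0; accept=q0,q6; q0-a>q1; q0-b>q2; q1-a>q3; q1-b>q4; q2-a>q5; q2-b>q4; q3-a>q3; q3-b>q3; q4-a>q6; q4-b>q0; q5-a>q3; q5-b>q0; q6-a>q3; q6-b>q2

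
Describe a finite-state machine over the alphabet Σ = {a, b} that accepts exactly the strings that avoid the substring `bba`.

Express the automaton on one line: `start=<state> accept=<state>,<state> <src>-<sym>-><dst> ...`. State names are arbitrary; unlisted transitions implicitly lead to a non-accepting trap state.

start=q0 accept=q0,q1,q2 q0-a->q0 q0-b->q1 q1-a->q0 q1-b->q2 q2-a->q3 q2-b->q2 q3-a->q3 q3-b->q3

This is the complement of 'contains `bba`'. Use the same substring-matching states — q0 through q3 holding how much of `bba` has just been matched — but flip the accepting set: everything except the trap q3 accepts.
With 4 states:
        a   b  
>* q0   q0  q1 
 * q1   q0  q2 
 * q2   q3  q2 
   q3   q3  q3 
(> = start, * = accepting)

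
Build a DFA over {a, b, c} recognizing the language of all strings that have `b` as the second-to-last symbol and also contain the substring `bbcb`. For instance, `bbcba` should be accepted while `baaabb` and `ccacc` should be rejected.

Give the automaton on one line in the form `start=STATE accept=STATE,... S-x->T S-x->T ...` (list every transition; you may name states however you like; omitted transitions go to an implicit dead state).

Handle the two conditions separately and then intersect. One (13 states) tracks the last 2 symbols read; the other (5 states) tracks whether and how much of `bbcb` has been seen. Each combined state is a pair, one component from each; accept when both components accept.
A 23-state machine:
          a    b    c  
>  S0     S1   S2   S3 
   S1     S4   S5   S6 
   S2     S7   S8   S9 
   S3    S10  S11  S12 
   S4     S4   S5   S6 
   S5     S7   S8   S9 
   S6    S10  S11  S12 
   S7     S4   S5   S6 
   S8     S7   S8  S13 
   S9    S10  S11  S12 
   S10    S4   S5   S6 
   S11    S7   S8   S9 
   S12   S10  S11  S12 
   S13   S10  S14  S12 
   S14   S15  S16  S17 
 * S15   S18  S19  S20 
 * S16   S15  S16  S17 
 * S17   S21  S14  S22 
   S18   S18  S19  S20 
   S19   S15  S16  S17 
   S20   S21  S14  S22 
   S21   S18  S19  S20 
   S22   S21  S14  S22 
(> = start, * = accepting)

start=S0 accept=S15,S16,S17 S0-a->S1 S0-b->S2 S0-c->S3 S1-a->S4 S1-b->S5 S1-c->S6 S2-a->S7 S2-b->S8 S2-c->S9 S3-a->S10 S3-b->S11 S3-c->S12 S4-a->S4 S4-b->S5 S4-c->S6 S5-a->S7 S5-b->S8 S5-c->S9 S6-a->S10 S6-b->S11 S6-c->S12 S7-a->S4 S7-b->S5 S7-c->S6 S8-a->S7 S8-b->S8 S8-c->S13 S9-a->S10 S9-b->S11 S9-c->S12 S10-a->S4 S10-b->S5 S10-c->S6 S11-a->S7 S11-b->S8 S11-c->S9 S12-a->S10 S12-b->S11 S12-c->S12 S13-a->S10 S13-b->S14 S13-c->S12 S14-a->S15 S14-b->S16 S14-c->S17 S15-a->S18 S15-b->S19 S15-c->S20 S16-a->S15 S16-b->S16 S16-c->S17 S17-a->S21 S17-b->S14 S17-c->S22 S18-a->S18 S18-b->S19 S18-c->S20 S19-a->S15 S19-b->S16 S19-c->S17 S20-a->S21 S20-b->S14 S20-c->S22 S21-a->S18 S21-b->S19 S21-c->S20 S22-a->S21 S22-b->S14 S22-c->S22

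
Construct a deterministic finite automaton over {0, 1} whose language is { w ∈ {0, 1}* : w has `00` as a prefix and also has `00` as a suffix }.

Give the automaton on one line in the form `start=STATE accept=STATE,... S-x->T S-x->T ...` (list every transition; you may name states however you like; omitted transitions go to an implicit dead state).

Handle the two conditions separately and then intersect. One (4 states) tracks whether the input so far still matches the prefix `00`; the other (3 states) tracks how much of the suffix `00` has currently been matched. Each combined state is a pair, one component from each; accept when both components accept. After merging equivalent states the machine shrinks.
With 6 states:
        0   1  
>  S0   S1  S2 
   S1   S3  S2 
   S2   S2  S2 
 * S3   S3  S4 
   S4   S5  S4 
   S5   S3  S4 
(> = start, * = accepting)

start=S0 accept=S3 S0-0->S1 S0-1->S2 S1-0->S3 S1-1->S2 S2-0->S2 S2-1->S2 S3-0->S3 S3-1->S4 S4-0->S5 S4-1->S4 S5-0->S3 S5-1->S4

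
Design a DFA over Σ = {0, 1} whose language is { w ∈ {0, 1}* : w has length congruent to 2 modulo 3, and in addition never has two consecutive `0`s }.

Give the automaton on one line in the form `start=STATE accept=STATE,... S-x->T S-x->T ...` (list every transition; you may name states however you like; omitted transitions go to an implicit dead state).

Run two small machines in parallel and take their product. One (3 states) tracks the input length modulo 3; the other (3 states) tracks partial matches of the forbidden pattern `00`. Each combined state is a pair, one component from each; accept when both components accept. After merging equivalent states the machine shrinks.
7 states suffice.
        0   1  
>  q0   q1  q2 
   q1   q3  q4 
   q2   q5  q4 
   q3   q3  q3 
 * q4   q6  q0 
 * q5   q3  q0 
   q6   q3  q2 
(> = start, * = accepting)

start=q0 accept=q4,q5 q0-0->q1 q0-1->q2 q1-0->q3 q1-1->q4 q2-0->q5 q2-1->q4 q3-0->q3 q3-1->q3 q4-0->q6 q4-1->q0 q5-0->q3 q5-1->q0 q6-0->q3 q6-1->q2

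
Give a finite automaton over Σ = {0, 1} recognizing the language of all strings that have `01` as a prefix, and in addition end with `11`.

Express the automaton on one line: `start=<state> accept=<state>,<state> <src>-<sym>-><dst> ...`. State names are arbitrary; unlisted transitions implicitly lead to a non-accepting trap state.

Run two small machines in parallel and take their product. One (4 states) tracks whether the input so far still matches the prefix `01`; the other (3 states) tracks how much of the suffix `11` has currently been matched. Each combined state is a pair, one component from each; accept when both components accept. Minimizing collapses redundant product states.
A 6-state machine:
        0   1  
>  q0   q1  q2 
   q1   q2  q3 
   q2   q2  q2 
   q3   q4  q5 
   q4   q4  q3 
 * q5   q4  q5 
(> = start, * = accepting)

start=q0 accept=q5 q0-0->q1 q0-1->q2 q1-0->q2 q1-1->q3 q2-0->q2 q2-1->q2 q3-0->q4 q3-1->q5 q4-0->q4 q4-1->q3 q5-0->q4 q5-1->q5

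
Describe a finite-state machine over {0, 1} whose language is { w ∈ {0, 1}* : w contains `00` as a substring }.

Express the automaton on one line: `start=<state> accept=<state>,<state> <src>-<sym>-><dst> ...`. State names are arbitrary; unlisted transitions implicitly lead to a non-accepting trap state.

start=s0 accept=s2 s0-0->s1 s0-1->s0 s1-0->s2 s1-1->s0 s2-0->s2 s2-1->s2

Track how much of `00` has been matched so far: state s0 is no progress, s2 is the absorbing accept state reached once `00` has occurred. Intermediate states record partial matches; on a mismatch, fall back to the longest reusable overlap.
A 3-state machine:
        0   1  
>  s0   s1  s0 
   s1   s2  s0 
 * s2   s2  s2 
(> = start, * = accepting)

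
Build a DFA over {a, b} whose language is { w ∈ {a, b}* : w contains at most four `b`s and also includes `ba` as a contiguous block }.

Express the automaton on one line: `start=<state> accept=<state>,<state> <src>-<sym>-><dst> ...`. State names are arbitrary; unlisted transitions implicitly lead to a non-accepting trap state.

start=q0 accept=q2,q4,q6,q8 q0-a->q0 q0-b->q1 q1-a->q2 q1-b->q3 q2-a->q2 q2-b->q4 q3-a->q4 q3-b->q5 q4-a->q4 q4-b->q6 q5-a->q6 q5-b->q7 q6-a->q6 q6-b->q8 q7-a->q8 q7-b->q9 q8-a->q8 q8-b->q10 q9-a->q10 q9-b->q9 q10-a->q10 q10-b->q10

Handle the two conditions separately and then intersect. The first has 6 states tracking the count of `b`s, saturating at 5; the second has 3 states tracking whether and how much of `ba` has been seen. A product state is a pair (one from each), accepting exactly when both do.
          a    b  
>  q0     q0   q1 
   q1     q2   q3 
 * q2     q2   q4 
   q3     q4   q5 
 * q4     q4   q6 
   q5     q6   q7 
 * q6     q6   q8 
   q7     q8   q9 
 * q8     q8  q10 
   q9    q10   q9 
   q10   q10  q10 
(> = start, * = accepting)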